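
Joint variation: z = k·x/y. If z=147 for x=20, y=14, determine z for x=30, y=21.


z = k·x/y
Solve for k using the known point: k = z·y/x = 147×14/20 = 2058/20 = 102.9000
Now evaluate at x=30, y=21:
z = k × 30 / 21 = (2058 × 30) / (20 × 21) = 61740/420
= 147.0000

147.0000


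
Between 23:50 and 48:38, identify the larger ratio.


23/50 = 0.4600
48/38 = 1.2632
0.4600 < 1.2632, so 23:50 is less
= 48:38

48:38


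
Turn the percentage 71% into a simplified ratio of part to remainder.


71% means 71 parts out of 100; remainder = 29
Part : remainder = 71:29
GCD = 1
= 71:29

71:29


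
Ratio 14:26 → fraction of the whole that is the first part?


Total parts = 14 + 26 = 40
First part: 14/40 = 7/20
= 7/20

7/20


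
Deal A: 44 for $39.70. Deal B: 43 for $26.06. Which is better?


Deal A: $39.70/44 = $0.9023/unit
Deal B: $26.06/43 = $0.6060/unit
B is cheaper per unit
= Deal B

Deal B


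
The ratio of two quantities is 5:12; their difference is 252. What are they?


Let A = 5k, B = 12k.
12k - 5k = 252
7k = 252 → k = 252/7 = 36
A = 5×36 = 180, B = 12×36 = 432
= A = 180, B = 432

A = 180, B = 432


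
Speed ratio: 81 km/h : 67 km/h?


Ratio = 81:67
GCD = 1
Simplified = 81:67
Time ratio (same distance) = 67:81
Speed ratio = 81:67

81:67


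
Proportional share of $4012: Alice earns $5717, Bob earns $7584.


Total income = 5717 + 7584 = $13301
Alice: $4012 × 5717/13301 = $1724.43
Bob: $4012 × 7584/13301 = $2287.57
= Alice: $1724.43, Bob: $2287.57

Alice: $1724.43, Bob: $2287.57


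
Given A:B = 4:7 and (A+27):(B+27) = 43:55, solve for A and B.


Let A = 4k, B = 7k.
(4k + 27) / (7k + 27) = 43/55
Cross-multiply: 55(4k + 27) = 43(7k + 27)
220k + 1485 = 301k + 1161
220k - 301k = 1161 - 1485
-81k = -324
k = -324/-81 = 4
A = 4×4 = 16, B = 7×4 = 28
= A = 16, B = 28

A = 16, B = 28


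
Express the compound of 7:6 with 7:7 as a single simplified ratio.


Compound ratio = (7×7) : (6×7)
= 49:42
GCD = 7
= 7:6

7:6


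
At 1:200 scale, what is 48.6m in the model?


Model size = real / scale
= 48.6 / 200
= 0.2430 m

0.2430 m


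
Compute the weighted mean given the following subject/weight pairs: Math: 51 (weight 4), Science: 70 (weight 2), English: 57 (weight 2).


Numerator = 51×4 + 70×2 + 57×2
= 204 + 140 + 114
= 458
Total weight = 8
Weighted avg = 458/8
= 57.25

57.25


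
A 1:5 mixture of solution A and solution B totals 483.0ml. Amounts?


Total parts = 1 + 5 = 6
solution A: 483.0 × 1/6 = 80.5ml
solution B: 483.0 × 5/6 = 402.5ml
= 80.5ml and 402.5ml

80.5ml and 402.5ml


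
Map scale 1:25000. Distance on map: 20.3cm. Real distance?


Real distance = map distance × scale
= 20.3cm × 25000
= 507500 cm = 5075.0 m
= 5.075 km

5.075 km


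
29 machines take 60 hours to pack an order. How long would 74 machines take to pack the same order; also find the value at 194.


Inverse proportion: x × y = constant
k = 29 × 60 = 1740
At x=74: k/74 = 23.51
At x=194: k/194 = 8.97
= 23.51 and 8.97

23.51 and 8.97


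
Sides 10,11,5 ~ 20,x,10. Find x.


Scale factor = 20/10 = 2
Missing side = 11 × 2
= 22.0

22.0


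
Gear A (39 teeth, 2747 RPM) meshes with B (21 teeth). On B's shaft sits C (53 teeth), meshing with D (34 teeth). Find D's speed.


Stage 1: RPM_B = RPM_A × t_A/t_B = 2747 × 39/21 = 107133/21 ≈ 5101.57
B and C share a shaft → RPM_C = RPM_B
Stage 2: RPM_D = RPM_C × t_C/t_D = RPM_A × (t_A×t_C)/(t_B×t_D)
Overall ratio = (39×53)/(21×34) = 2067/714
RPM_D = 2747 × 2067/714 = 5678049/714
≈ 7952.45 RPM

7952.45 RPM


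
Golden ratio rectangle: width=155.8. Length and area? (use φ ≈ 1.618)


φ = (1 + √5) / 2 ≈ 1.618
Length = width × φ = 155.8 × 1.618 = 252.0844
≈ 252.08
Area = width × length = 155.8 × 252.0844 = 39274.74952 ≈ 39274.75
= Length: 252.08, Area: 39274.75

Length: 252.08, Area: 39274.75


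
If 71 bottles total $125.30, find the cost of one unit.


Unit rate = total / quantity
= 125.30 / 71
= $1.76 per unit

$1.76 per unit


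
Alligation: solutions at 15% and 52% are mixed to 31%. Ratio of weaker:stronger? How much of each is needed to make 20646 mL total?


Let x parts of 15% mix with y parts of 52%.
15x + 52y = 31(x + y)
15x + 52y = 31x + 31y
x(15 - 31) = y(31 - 52)
x/y = (52 - 31)/(31 - 15) = 21/16
Simplify: 21:16
Total parts = 37; one part = 20646/37 = 558.00 mL
15% solution: 21×558.00 = 11718.00 mL
52% solution: 16×558.00 = 8928.00 mL
= ratio 21:16; 11718.00 mL and 8928.00 mL

ratio 21:16; 11718.00 mL and 8928.00 mL


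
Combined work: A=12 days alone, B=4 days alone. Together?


Rate of A = 1/12 per day
Rate of B = 1/4 per day
Combined rate = 1/12 + 1/4 = 16/48 ≈ 0.3333 per day
Days = 1 / combined rate = 48/16
= 3.00 days

3.00 days


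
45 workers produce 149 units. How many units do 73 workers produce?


Direct proportion: y/x = constant
k = 149/45 ≈ 3.3111
y₂ = k × 73 = 149 × 73 / 45 = 10877/45
≈ 241.71

241.71


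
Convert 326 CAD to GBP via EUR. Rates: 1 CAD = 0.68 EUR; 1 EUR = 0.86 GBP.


Step 1: 326 CAD × 0.68 = 221.68 EUR
Step 2: 221.68 EUR × 0.86 = 190.64 GBP
Implied rate CAD→GBP = 0.68 × 0.86 = 0.5848
= 190.64 GBP

190.64 GBP


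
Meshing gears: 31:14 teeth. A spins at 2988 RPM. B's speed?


Gear ratio = 31:14 = 31:14
RPM_B = RPM_A × (teeth_A / teeth_B)
= 2988 × (31/14)
= 6616.3 RPM

6616.3 RPM


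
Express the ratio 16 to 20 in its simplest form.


GCD(16, 20) = 4
16/4 : 20/4
= 4:5

4:5


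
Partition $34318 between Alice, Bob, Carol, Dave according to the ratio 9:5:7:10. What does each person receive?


Total parts = 9 + 5 + 7 + 10 = 31
Alice: 34318 × 9/31 = 9963.29
Bob: 34318 × 5/31 = 5535.16
Carol: 34318 × 7/31 = 7749.23
Dave: 34318 × 10/31 = 11070.32
= Alice: $9963.29, Bob: $5535.16, Carol: $7749.23, Dave: $11070.32

Alice: $9963.29, Bob: $5535.16, Carol: $7749.23, Dave: $11070.32


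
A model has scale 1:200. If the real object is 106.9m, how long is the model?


Model size = real / scale
= 106.9 / 200
= 0.5345 m

0.5345 m


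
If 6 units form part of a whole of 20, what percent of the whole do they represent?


Percentage = (part / whole) × 100
= (6 / 20) × 100
= 30.00%

30.00%


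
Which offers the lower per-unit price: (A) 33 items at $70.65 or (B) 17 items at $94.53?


Deal A: $70.65/33 = $2.1409/unit
Deal B: $94.53/17 = $5.5606/unit
A is cheaper per unit
= Deal A

Deal A


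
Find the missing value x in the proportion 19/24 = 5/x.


Cross multiply: 19 × x = 24 × 5
19x = 120
x = 120 / 19
= 6.32

6.32


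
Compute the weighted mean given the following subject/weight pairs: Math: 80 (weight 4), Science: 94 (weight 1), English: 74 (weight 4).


Numerator = 80×4 + 94×1 + 74×4
= 320 + 94 + 296
= 710
Total weight = 9
Weighted avg = 710/9
= 78.89

78.89


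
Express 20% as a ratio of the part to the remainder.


20% means 20 parts out of 100; remainder = 80
Part : remainder = 20:80
GCD = 20
= 1:4

1:4


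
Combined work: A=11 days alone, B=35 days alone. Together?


Rate of A = 1/11 per day
Rate of B = 1/35 per day
Combined rate = 1/11 + 1/35 = 46/385 ≈ 0.1195 per day
Days = 1 / combined rate = 385/46
≈ 8.37 days

8.37 days


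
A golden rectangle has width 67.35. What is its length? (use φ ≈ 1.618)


φ = (1 + √5) / 2 ≈ 1.618
Length = width × φ = 67.35 × 1.618 = 108.9723
≈ 108.97

108.97


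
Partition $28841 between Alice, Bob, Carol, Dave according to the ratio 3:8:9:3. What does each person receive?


Total parts = 3 + 8 + 9 + 3 = 23
Alice: 28841 × 3/23 = 3761.87
Bob: 28841 × 8/23 = 10031.65
Carol: 28841 × 9/23 = 11285.61
Dave: 28841 × 3/23 = 3761.87
= Alice: $3761.87, Bob: $10031.65, Carol: $11285.61, Dave: $3761.87

Alice: $3761.87, Bob: $10031.65, Carol: $11285.61, Dave: $3761.87


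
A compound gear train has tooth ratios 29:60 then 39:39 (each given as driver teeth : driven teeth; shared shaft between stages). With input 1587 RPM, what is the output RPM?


Stage 1: RPM_B = RPM_A × t_A/t_B = 1587 × 29/60 = 46023/60 = 767.05
B and C share a shaft → RPM_C = RPM_B
Stage 2: RPM_D = RPM_C × t_C/t_D = RPM_A × (t_A×t_C)/(t_B×t_D)
Overall ratio = (29×39)/(60×39) = 1131/2340
RPM_D = 1587 × 1131/2340 = 1794897/2340
= 767.05 RPM

767.05 RPM


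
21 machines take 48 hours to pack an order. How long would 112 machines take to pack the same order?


Inverse proportion: x × y = constant
k = 21 × 48 = 1008
y₂ = k / 112 = 1008 / 112
= 9.00

9.00


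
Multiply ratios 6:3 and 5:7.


Compound ratio = (6×5) : (3×7)
= 30:21
GCD = 3
= 10:7

10:7


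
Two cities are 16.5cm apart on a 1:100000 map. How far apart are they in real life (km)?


Real distance = map distance × scale
= 16.5cm × 100000
= 1650000 cm = 16500.0 m
= 16.500 km

16.500 km


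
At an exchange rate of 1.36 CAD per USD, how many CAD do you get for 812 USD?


Amount × rate = 812 × 1.36
= 1104.32 CAD

1104.32 CAD


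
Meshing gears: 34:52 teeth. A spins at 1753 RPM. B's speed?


Gear ratio = 34:52 = 17:26
RPM_B = RPM_A × (teeth_A / teeth_B)
= 1753 × (34/52)
= 1146.2 RPM

1146.2 RPM


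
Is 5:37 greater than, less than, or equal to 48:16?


5/37 = 0.1351
48/16 = 3.0000
0.1351 < 3.0000, so 5:37 is less
= less than

less than


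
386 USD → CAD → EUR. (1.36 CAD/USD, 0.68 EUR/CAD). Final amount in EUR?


Step 1: 386 USD × 1.36 = 524.96 CAD
Step 2: 524.96 CAD × 0.68 = 356.97 EUR
Implied rate USD→EUR = 1.36 × 0.68 = 0.9248
= 356.97 EUR

356.97 EUR


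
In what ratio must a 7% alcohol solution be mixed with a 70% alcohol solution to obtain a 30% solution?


Let x parts of 7% mix with y parts of 70%.
7x + 70y = 30(x + y)
7x + 70y = 30x + 30y
x(7 - 30) = y(30 - 70)
x/y = (70 - 30)/(30 - 7) = 40/23
Simplify: 40:23
= 40:23

40:23


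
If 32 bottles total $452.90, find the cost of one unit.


Unit rate = total / quantity
= 452.90 / 32
= $14.15 per unit

$14.15 per unit


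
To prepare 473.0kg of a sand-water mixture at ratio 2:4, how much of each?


Total parts = 2 + 4 = 6
sand: 473.0 × 2/6 = 157.7kg
water: 473.0 × 4/6 = 315.3kg
= 157.7kg and 315.3kg

157.7kg and 315.3kg


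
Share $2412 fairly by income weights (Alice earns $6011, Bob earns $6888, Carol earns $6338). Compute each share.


Total income = 6011 + 6888 + 6338 = $19237
Alice: $2412 × 6011/19237 = $753.68
Bob: $2412 × 6888/19237 = $863.64
Carol: $2412 × 6338/19237 = $794.68
= Alice: $753.68, Bob: $863.64, Carol: $794.68

Alice: $753.68, Bob: $863.64, Carol: $794.68


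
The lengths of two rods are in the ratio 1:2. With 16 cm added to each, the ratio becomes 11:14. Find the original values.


Let A = 1k, B = 2k.
(1k + 16) / (2k + 16) = 11/14
Cross-multiply: 14(1k + 16) = 11(2k + 16)
14k + 224 = 22k + 176
14k - 22k = 176 - 224
-8k = -48
k = -48/-8 = 6
A = 1×6 = 6, B = 2×6 = 12
= A = 6, B = 12

A = 6, B = 12


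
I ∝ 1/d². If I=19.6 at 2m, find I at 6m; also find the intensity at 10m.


I₁d₁² = I₂d₂²
I at 6m = 19.6 × (2/6)² = 19.6 × 4/36 = 78.4/36 ≈ 2.1778
I at 10m = 19.6 × (2/10)² = 19.6 × 4/100 = 78.4/100 = 0.7840
= 2.1778 and 0.7840

2.1778 and 0.7840


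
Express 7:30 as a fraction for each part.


Total parts = 7 + 30 = 37
First part: 7/37 = 7/37
Second part: 30/37 = 30/37
= 7/37 and 30/37

7/37 and 30/37


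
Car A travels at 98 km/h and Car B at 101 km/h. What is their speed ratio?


Ratio = 98:101
GCD = 1
Simplified = 98:101
Time ratio (same distance) = 101:98
Speed ratio = 98:101

98:101


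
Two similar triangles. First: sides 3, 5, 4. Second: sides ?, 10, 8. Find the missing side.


Scale factor = 10/5 = 2
Missing side = 3 × 2
= 6.0

6.0


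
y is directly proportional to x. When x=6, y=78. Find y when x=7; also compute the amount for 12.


Direct proportion: y/x = constant
k = 78/6 = 13.0000
y at x=7: k × 7 = 78 × 7 / 6 = 546/6 = 91.00
y at x=12: k × 12 = 78 × 12 / 6 = 936/6 = 156.00
= 91.00 and 156.00

91.00 and 156.00


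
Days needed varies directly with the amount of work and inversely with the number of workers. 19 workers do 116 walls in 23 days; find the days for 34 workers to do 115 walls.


Days ∝ work / workers, so d₂ = d₁ × (m₁/m₂) × (w₂/w₁)
Workers factor (inverse): 19/34 ≈ 0.5588
Work factor (direct): 115/116 ≈ 0.9914
d₂ = 23 × 19/34 × 115/116 = (23 × 19 × 115) / (34 × 116) = 50255/3944
≈ 12.74 days

12.74 days


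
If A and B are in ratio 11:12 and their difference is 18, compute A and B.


Let A = 11k, B = 12k.
12k - 11k = 18
1k = 18 → k = 18/1 = 18
A = 11×18 = 198, B = 12×18 = 216
= A = 198, B = 216

A = 198, B = 216


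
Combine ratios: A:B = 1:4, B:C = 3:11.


Match B: multiply A:B by 3 → 3:12
Multiply B:C by 4 → 12:44
Combined: 3:12:44
GCD = 1
= 3:12:44

3:12:44


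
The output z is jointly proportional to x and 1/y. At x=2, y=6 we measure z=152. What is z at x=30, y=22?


z = k·x/y
Solve for k using the known point: k = z·y/x = 152×6/2 = 912/2 = 456.0000
Now evaluate at x=30, y=22:
z = k × 30 / 22 = (912 × 30) / (2 × 22) = 27360/44
≈ 621.8182

621.8182


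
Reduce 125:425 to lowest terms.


GCD(125, 425) = 25
125/25 : 425/25
= 5:17

5:17


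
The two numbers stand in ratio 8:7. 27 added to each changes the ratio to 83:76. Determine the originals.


Let A = 8k, B = 7k.
(8k + 27) / (7k + 27) = 83/76
Cross-multiply: 76(8k + 27) = 83(7k + 27)
608k + 2052 = 581k + 2241
608k - 581k = 2241 - 2052
27k = 189
k = 189/27 = 7
A = 8×7 = 56, B = 7×7 = 49
= A = 56, B = 49

A = 56, B = 49


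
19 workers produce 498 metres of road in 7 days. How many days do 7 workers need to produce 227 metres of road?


Days ∝ work / workers, so d₂ = d₁ × (m₁/m₂) × (w₂/w₁)
Workers factor (inverse): 19/7 ≈ 2.7143
Work factor (direct): 227/498 ≈ 0.4558
d₂ = 7 × 19/7 × 227/498 = (7 × 19 × 227) / (7 × 498) = 30191/3486
≈ 8.66 days

8.66 days


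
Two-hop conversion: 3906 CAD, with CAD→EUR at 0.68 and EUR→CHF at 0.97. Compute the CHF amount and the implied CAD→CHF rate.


Step 1: 3906 CAD × 0.68 = 2656.08 EUR
Step 2: 2656.08 EUR × 0.97 = 2576.40 CHF
Implied rate CAD→CHF = 0.68 × 0.97 = 0.6596
= 2576.40 CHF; implied rate 0.6596 CHF/CAD

2576.40 CHF; implied rate 0.6596 CHF/CAD


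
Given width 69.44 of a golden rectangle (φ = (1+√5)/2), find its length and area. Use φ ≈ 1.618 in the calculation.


φ = (1 + √5) / 2 ≈ 1.618
Length = width × φ = 69.44 × 1.618 = 112.35392
≈ 112.35
Area = width × length = 69.44 × 112.35392 = 7801.8562048 ≈ 7801.86
= Length: 112.35, Area: 7801.86

Length: 112.35, Area: 7801.86


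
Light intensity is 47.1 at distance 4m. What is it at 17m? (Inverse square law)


I₁d₁² = I₂d₂²
I₂ = I₁ × (d₁/d₂)²
= 47.1 × (4/17)²
= 47.1 × 16/289
= 753.6/289
≈ 2.6076

2.6076


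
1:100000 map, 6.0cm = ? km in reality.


Real distance = map distance × scale
= 6.0cm × 100000
= 600000 cm = 6000.0 m
= 6.000 km

6.000 km


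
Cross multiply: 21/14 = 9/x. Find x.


Cross multiply: 21 × x = 14 × 9
21x = 126
x = 126 / 21
= 6.00

6.00


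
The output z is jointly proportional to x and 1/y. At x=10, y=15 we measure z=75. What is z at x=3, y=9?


z = k·x/y
Solve for k using the known point: k = z·y/x = 75×15/10 = 1125/10 = 112.5000
Now evaluate at x=3, y=9:
z = k × 3 / 9 = (1125 × 3) / (10 × 9) = 3375/90
= 37.5000

37.5000


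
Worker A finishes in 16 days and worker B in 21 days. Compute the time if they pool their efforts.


Rate of A = 1/16 per day
Rate of B = 1/21 per day
Combined rate = 1/16 + 1/21 = 37/336 ≈ 0.1101 per day
Days = 1 / combined rate = 336/37
≈ 9.08 days

9.08 days


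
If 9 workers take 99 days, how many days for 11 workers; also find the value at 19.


Inverse proportion: x × y = constant
k = 9 × 99 = 891
At x=11: k/11 = 81.00
At x=19: k/19 = 46.89
= 81.00 and 46.89

81.00 and 46.89


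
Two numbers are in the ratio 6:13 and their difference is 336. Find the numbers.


Let A = 6k, B = 13k.
13k - 6k = 336
7k = 336 → k = 336/7 = 48
A = 6×48 = 288, B = 13×48 = 624
= A = 288, B = 624

A = 288, B = 624


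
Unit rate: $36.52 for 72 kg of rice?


Unit rate = total / quantity
= 36.52 / 72
= $0.51 per unit

$0.51 per unit


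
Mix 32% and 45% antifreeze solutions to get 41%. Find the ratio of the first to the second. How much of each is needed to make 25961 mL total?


Let x parts of 32% mix with y parts of 45%.
32x + 45y = 41(x + y)
32x + 45y = 41x + 41y
x(32 - 41) = y(41 - 45)
x/y = (45 - 41)/(41 - 32) = 4/9
Simplify: 4:9
Total parts = 13; one part = 25961/13 = 1997.00 mL
32% solution: 4×1997.00 = 7988.00 mL
45% solution: 9×1997.00 = 17973.00 mL
= ratio 4:9; 7988.00 mL and 17973.00 mL

ratio 4:9; 7988.00 mL and 17973.00 mL


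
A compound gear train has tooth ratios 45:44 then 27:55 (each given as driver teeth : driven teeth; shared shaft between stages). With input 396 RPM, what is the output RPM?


Stage 1: RPM_B = RPM_A × t_A/t_B = 396 × 45/44 = 17820/44 = 405.00
B and C share a shaft → RPM_C = RPM_B
Stage 2: RPM_D = RPM_C × t_C/t_D = RPM_A × (t_A×t_C)/(t_B×t_D)
Overall ratio = (45×27)/(44×55) = 1215/2420
RPM_D = 396 × 1215/2420 = 481140/2420
≈ 198.82 RPM

198.82 RPM


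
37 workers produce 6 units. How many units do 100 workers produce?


Direct proportion: y/x = constant
k = 6/37 ≈ 0.1622
y₂ = k × 100 = 6 × 100 / 37 = 600/37
≈ 16.22

16.22


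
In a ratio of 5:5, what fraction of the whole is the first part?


Total parts = 5 + 5 = 10
First part: 5/10 = 1/2
= 1/2

1/2


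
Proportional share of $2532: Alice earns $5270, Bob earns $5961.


Total income = 5270 + 5961 = $11231
Alice: $2532 × 5270/11231 = $1188.11
Bob: $2532 × 5961/11231 = $1343.89
= Alice: $1188.11, Bob: $1343.89

Alice: $1188.11, Bob: $1343.89


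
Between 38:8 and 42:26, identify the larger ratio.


38/8 = 4.7500
42/26 = 1.6154
4.7500 > 1.6154, so 38:8 is greater
= 38:8

38:8


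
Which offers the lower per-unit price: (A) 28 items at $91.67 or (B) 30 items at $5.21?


Deal A: $91.67/28 = $3.2739/unit
Deal B: $5.21/30 = $0.1737/unit
B is cheaper per unit
= Deal B

Deal B


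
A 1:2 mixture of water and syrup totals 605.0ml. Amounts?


Total parts = 1 + 2 = 3
water: 605.0 × 1/3 = 201.7ml
syrup: 605.0 × 2/3 = 403.3ml
= 201.7ml and 403.3ml

201.7ml and 403.3ml


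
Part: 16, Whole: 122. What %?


Percentage = (part / whole) × 100
= (16 / 122) × 100
≈ 13.11%

13.11%


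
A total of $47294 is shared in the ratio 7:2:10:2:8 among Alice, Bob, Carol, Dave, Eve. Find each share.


Total parts = 7 + 2 + 10 + 2 + 8 = 29
Alice: 47294 × 7/29 = 11415.79
Bob: 47294 × 2/29 = 3261.66
Carol: 47294 × 10/29 = 16308.28
Dave: 47294 × 2/29 = 3261.66
Eve: 47294 × 8/29 = 13046.62
= Alice: $11415.79, Bob: $3261.66, Carol: $16308.28, Dave: $3261.66, Eve: $13046.62

Alice: $11415.79, Bob: $3261.66, Carol: $16308.28, Dave: $3261.66, Eve: $13046.62


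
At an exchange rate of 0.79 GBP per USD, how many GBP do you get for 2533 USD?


Amount × rate = 2533 × 0.79
= 2001.07 GBP

2001.07 GBP


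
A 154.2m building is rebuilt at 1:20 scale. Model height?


Model size = real / scale
= 154.2 / 20
= 7.7100 m

7.7100 m


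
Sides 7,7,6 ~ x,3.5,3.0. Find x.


Scale factor = 3.5/7 = 0.5
Missing side = 7 × 0.5
= 3.5

3.5


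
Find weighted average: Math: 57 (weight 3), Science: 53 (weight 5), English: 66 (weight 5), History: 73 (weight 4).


Numerator = 57×3 + 53×5 + 66×5 + 73×4
= 171 + 265 + 330 + 292
= 1058
Total weight = 17
Weighted avg = 1058/17
= 62.24

62.24


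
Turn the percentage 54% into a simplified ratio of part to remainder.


54% means 54 parts out of 100; remainder = 46
Part : remainder = 54:46
GCD = 2
= 27:23

27:23


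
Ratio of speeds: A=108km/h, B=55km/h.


Ratio = 108:55
GCD = 1
Simplified = 108:55
Time ratio (same distance) = 55:108
Speed ratio = 108:55

108:55


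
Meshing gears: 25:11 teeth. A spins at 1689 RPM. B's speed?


Gear ratio = 25:11 = 25:11
RPM_B = RPM_A × (teeth_A / teeth_B)
= 1689 × (25/11)
= 3838.6 RPM

3838.6 RPM


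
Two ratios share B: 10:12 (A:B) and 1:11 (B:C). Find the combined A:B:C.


Match B: multiply A:B by 1 → 10:12
Multiply B:C by 12 → 12:132
Combined: 10:12:132
GCD = 2
= 5:6:66

5:6:66


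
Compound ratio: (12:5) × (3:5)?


Compound ratio = (12×3) : (5×5)
= 36:25
GCD = 1
= 36:25

36:25


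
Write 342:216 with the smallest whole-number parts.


GCD(342, 216) = 18
342/18 : 216/18
= 19:12

19:12


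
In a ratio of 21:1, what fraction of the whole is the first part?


Total parts = 21 + 1 = 22
First part: 21/22 = 21/22
= 21/22

21/22


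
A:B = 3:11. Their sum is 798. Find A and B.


Let A = 3k, B = 11k.
3k + 11k = 798
14k = 798 → k = 798/14 = 57
A = 3×57 = 171, B = 11×57 = 627
= A = 171, B = 627

A = 171, B = 627


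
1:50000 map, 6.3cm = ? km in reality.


Real distance = map distance × scale
= 6.3cm × 50000
= 315000 cm = 3150.0 m
= 3.150 km

3.150 km


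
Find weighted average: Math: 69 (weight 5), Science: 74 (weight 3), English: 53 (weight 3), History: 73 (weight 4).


Numerator = 69×5 + 74×3 + 53×3 + 73×4
= 345 + 222 + 159 + 292
= 1018
Total weight = 15
Weighted avg = 1018/15
= 67.87

67.87


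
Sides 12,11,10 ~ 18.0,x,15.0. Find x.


Scale factor = 18.0/12 = 1.5
Missing side = 11 × 1.5
= 16.5

16.5


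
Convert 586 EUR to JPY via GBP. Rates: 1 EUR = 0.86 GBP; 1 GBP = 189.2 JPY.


Step 1: 586 EUR × 0.86 = 503.96 GBP
Step 2: 503.96 GBP × 189.2 = 95349.23 JPY
Implied rate EUR→JPY = 0.86 × 189.2 = 162.7120
= 95349.23 JPY

95349.23 JPY


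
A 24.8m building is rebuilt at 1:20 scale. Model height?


Model size = real / scale
= 24.8 / 20
= 1.2400 m

1.2400 m


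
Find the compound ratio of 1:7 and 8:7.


Compound ratio = (1×8) : (7×7)
= 8:49
GCD = 1
= 8:49

8:49


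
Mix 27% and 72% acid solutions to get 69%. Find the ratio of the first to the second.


Let x parts of 27% mix with y parts of 72%.
27x + 72y = 69(x + y)
27x + 72y = 69x + 69y
x(27 - 69) = y(69 - 72)
x/y = (72 - 69)/(69 - 27) = 3/42
Simplify: 1:14
= 1:14

1:14


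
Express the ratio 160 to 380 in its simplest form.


GCD(160, 380) = 20
160/20 : 380/20
= 8:19

8:19


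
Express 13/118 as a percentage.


Percentage = (part / whole) × 100
= (13 / 118) × 100
≈ 11.02%

11.02%


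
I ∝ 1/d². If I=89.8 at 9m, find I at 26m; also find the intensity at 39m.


I₁d₁² = I₂d₂²
I at 26m = 89.8 × (9/26)² = 89.8 × 81/676 = 7273.8/676 ≈ 10.7601
I at 39m = 89.8 × (9/39)² = 89.8 × 81/1521 = 7273.8/1521 ≈ 4.7822
= 10.7601 and 4.7822

10.7601 and 4.7822


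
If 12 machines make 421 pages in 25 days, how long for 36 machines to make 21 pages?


Days ∝ work / workers, so d₂ = d₁ × (m₁/m₂) × (w₂/w₁)
Workers factor (inverse): 12/36 ≈ 0.3333
Work factor (direct): 21/421 ≈ 0.0499
d₂ = 25 × 12/36 × 21/421 = (25 × 12 × 21) / (36 × 421) = 6300/15156
≈ 0.42 days

0.42 days


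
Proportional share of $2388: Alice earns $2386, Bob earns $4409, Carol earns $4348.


Total income = 2386 + 4409 + 4348 = $11143
Alice: $2388 × 2386/11143 = $511.33
Bob: $2388 × 4409/11143 = $944.87
Carol: $2388 × 4348/11143 = $931.80
= Alice: $511.33, Bob: $944.87, Carol: $931.80

Alice: $511.33, Bob: $944.87, Carol: $931.80


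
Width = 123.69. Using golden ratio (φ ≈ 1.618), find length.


φ = (1 + √5) / 2 ≈ 1.618
Length = width × φ = 123.69 × 1.618 = 200.13042
≈ 200.13

200.13


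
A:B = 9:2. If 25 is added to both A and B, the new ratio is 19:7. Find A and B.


Let A = 9k, B = 2k.
(9k + 25) / (2k + 25) = 19/7
Cross-multiply: 7(9k + 25) = 19(2k + 25)
63k + 175 = 38k + 475
63k - 38k = 475 - 175
25k = 300
k = 300/25 = 12
A = 9×12 = 108, B = 2×12 = 24
= A = 108, B = 24

A = 108, B = 24


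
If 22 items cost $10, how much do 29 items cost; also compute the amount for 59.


Direct proportion: y/x = constant
k = 10/22 ≈ 0.4545
y at x=29: k × 29 = 10 × 29 / 22 = 290/22 ≈ 13.18
y at x=59: k × 59 = 10 × 59 / 22 = 590/22 ≈ 26.82
= 13.18 and 26.82

13.18 and 26.82


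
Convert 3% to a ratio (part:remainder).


3% means 3 parts out of 100; remainder = 97
Part : remainder = 3:97
GCD = 1
= 3:97

3:97


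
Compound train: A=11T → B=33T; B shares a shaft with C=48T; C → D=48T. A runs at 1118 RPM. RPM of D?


Stage 1: RPM_B = RPM_A × t_A/t_B = 1118 × 11/33 = 12298/33 ≈ 372.67
B and C share a shaft → RPM_C = RPM_B
Stage 2: RPM_D = RPM_C × t_C/t_D = RPM_A × (t_A×t_C)/(t_B×t_D)
Overall ratio = (11×48)/(33×48) = 528/1584
RPM_D = 1118 × 528/1584 = 590304/1584
≈ 372.67 RPM

372.67 RPM


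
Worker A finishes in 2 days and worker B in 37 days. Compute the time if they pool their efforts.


Rate of A = 1/2 per day
Rate of B = 1/37 per day
Combined rate = 1/2 + 1/37 = 39/74 ≈ 0.5270 per day
Days = 1 / combined rate = 74/39
≈ 1.90 days

1.90 days


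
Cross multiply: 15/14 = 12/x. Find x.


Cross multiply: 15 × x = 14 × 12
15x = 168
x = 168 / 15
= 11.20

11.20


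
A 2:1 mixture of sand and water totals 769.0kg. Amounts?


Total parts = 2 + 1 = 3
sand: 769.0 × 2/3 = 512.7kg
water: 769.0 × 1/3 = 256.3kg
= 512.7kg and 256.3kg

512.7kg and 256.3kg


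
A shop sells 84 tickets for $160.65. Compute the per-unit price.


Unit rate = total / quantity
= 160.65 / 84
= $1.91 per unit

$1.91 per unit


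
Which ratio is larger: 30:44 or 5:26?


30/44 = 0.6818
5/26 = 0.1923
0.6818 > 0.1923, so 30:44 is greater
= 30:44

30:44


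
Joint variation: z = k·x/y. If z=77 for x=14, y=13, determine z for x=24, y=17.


z = k·x/y
Solve for k using the known point: k = z·y/x = 77×13/14 = 1001/14 = 71.5000
Now evaluate at x=24, y=17:
z = k × 24 / 17 = (1001 × 24) / (14 × 17) = 24024/238
≈ 100.9412

100.9412


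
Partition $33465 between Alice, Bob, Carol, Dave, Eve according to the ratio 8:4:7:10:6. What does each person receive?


Total parts = 8 + 4 + 7 + 10 + 6 = 35
Alice: 33465 × 8/35 = 7649.14
Bob: 33465 × 4/35 = 3824.57
Carol: 33465 × 7/35 = 6693.00
Dave: 33465 × 10/35 = 9561.43
Eve: 33465 × 6/35 = 5736.86
= Alice: $7649.14, Bob: $3824.57, Carol: $6693.00, Dave: $9561.43, Eve: $5736.86

Alice: $7649.14, Bob: $3824.57, Carol: $6693.00, Dave: $9561.43, Eve: $5736.86


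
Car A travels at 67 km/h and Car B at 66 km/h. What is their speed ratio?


Ratio = 67:66
GCD = 1
Simplified = 67:66
Time ratio (same distance) = 66:67
Speed ratio = 67:66

67:66


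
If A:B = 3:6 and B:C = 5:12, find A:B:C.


Match B: multiply A:B by 5 → 15:30
Multiply B:C by 6 → 30:72
Combined: 15:30:72
GCD = 3
= 5:10:24

5:10:24


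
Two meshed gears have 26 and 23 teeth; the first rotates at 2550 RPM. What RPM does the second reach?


Gear ratio = 26:23 = 26:23
RPM_B = RPM_A × (teeth_A / teeth_B)
= 2550 × (26/23)
= 2882.6 RPM

2882.6 RPM


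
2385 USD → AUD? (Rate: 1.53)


Amount × rate = 2385 × 1.53
= 3649.05 AUD

3649.05 AUD


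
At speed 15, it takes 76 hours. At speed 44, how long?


Inverse proportion: x × y = constant
k = 15 × 76 = 1140
y₂ = k / 44 = 1140 / 44
= 25.91

25.91


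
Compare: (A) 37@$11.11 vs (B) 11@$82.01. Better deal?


Deal A: $11.11/37 = $0.3003/unit
Deal B: $82.01/11 = $7.4555/unit
A is cheaper per unit
= Deal A

Deal A


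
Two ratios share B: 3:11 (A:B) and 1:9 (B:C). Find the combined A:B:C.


Match B: multiply A:B by 1 → 3:11
Multiply B:C by 11 → 11:99
Combined: 3:11:99
GCD = 1
= 3:11:99

3:11:99


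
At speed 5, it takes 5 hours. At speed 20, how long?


Inverse proportion: x × y = constant
k = 5 × 5 = 25
y₂ = k / 20 = 25 / 20
= 1.25

1.25


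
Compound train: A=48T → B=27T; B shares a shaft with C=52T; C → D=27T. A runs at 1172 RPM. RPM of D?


Stage 1: RPM_B = RPM_A × t_A/t_B = 1172 × 48/27 = 56256/27 ≈ 2083.56
B and C share a shaft → RPM_C = RPM_B
Stage 2: RPM_D = RPM_C × t_C/t_D = RPM_A × (t_A×t_C)/(t_B×t_D)
Overall ratio = (48×52)/(27×27) = 2496/729
RPM_D = 1172 × 2496/729 = 2925312/729
≈ 4012.77 RPM

4012.77 RPM


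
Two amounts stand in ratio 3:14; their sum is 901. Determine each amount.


Let A = 3k, B = 14k.
3k + 14k = 901
17k = 901 → k = 901/17 = 53
A = 3×53 = 159, B = 14×53 = 742
= A = 159, B = 742

A = 159, B = 742


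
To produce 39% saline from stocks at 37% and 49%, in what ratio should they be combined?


Let x parts of 37% mix with y parts of 49%.
37x + 49y = 39(x + y)
37x + 49y = 39x + 39y
x(37 - 39) = y(39 - 49)
x/y = (49 - 39)/(39 - 37) = 10/2
Simplify: 5:1
= 5:1

5:1


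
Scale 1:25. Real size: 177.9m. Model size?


Model size = real / scale
= 177.9 / 25
= 7.1160 m

7.1160 m


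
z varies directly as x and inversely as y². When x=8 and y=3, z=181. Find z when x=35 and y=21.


z = k·x/y²
Solve for k using the known point: k = z·y²/x = 181×9/8 = 1629/8 = 203.6250
Now evaluate at x=35, y=21:
z = k × 35 / 441 = (1629 × 35) / (8 × 441) = 57015/3528
≈ 16.1607

16.1607


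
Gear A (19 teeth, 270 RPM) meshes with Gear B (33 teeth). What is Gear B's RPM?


Gear ratio = 19:33 = 19:33
RPM_B = RPM_A × (teeth_A / teeth_B)
= 270 × (19/33)
= 155.5 RPM

155.5 RPM


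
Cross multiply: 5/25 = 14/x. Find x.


Cross multiply: 5 × x = 25 × 14
5x = 350
x = 350 / 5
= 70.00

70.00


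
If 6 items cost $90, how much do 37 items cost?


Direct proportion: y/x = constant
k = 90/6 = 15.0000
y₂ = k × 37 = 90 × 37 / 6 = 3330/6
= 555.00

555.00


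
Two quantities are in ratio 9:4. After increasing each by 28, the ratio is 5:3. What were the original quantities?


Let A = 9k, B = 4k.
(9k + 28) / (4k + 28) = 5/3
Cross-multiply: 3(9k + 28) = 5(4k + 28)
27k + 84 = 20k + 140
27k - 20k = 140 - 84
7k = 56
k = 56/7 = 8
A = 9×8 = 72, B = 4×8 = 32
= A = 72, B = 32

A = 72, B = 32


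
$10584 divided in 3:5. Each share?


Total parts = 3 + 5 = 8
Part 1: 10584 × 3/8 = 3969.00
Part 2: 10584 × 5/8 = 6615.00
= Part 1: $3969.00, Part 2: $6615.00

Part 1: $3969.00, Part 2: $6615.00


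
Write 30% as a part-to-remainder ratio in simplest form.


30% means 30 parts out of 100; remainder = 70
Part : remainder = 30:70
GCD = 10
= 3:7

3:7


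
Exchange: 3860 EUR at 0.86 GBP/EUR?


Amount × rate = 3860 × 0.86
= 3319.60 GBP

3319.60 GBP


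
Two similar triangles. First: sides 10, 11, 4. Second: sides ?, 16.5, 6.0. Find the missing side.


Scale factor = 16.5/11 = 1.5
Missing side = 10 × 1.5
= 15.0

15.0


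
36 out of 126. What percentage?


Percentage = (part / whole) × 100
= (36 / 126) × 100
≈ 28.57%

28.57%


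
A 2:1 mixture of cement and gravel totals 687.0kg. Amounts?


Total parts = 2 + 1 = 3
cement: 687.0 × 2/3 = 458.0kg
gravel: 687.0 × 1/3 = 229.0kg
= 458.0kg and 229.0kg

458.0kg and 229.0kg


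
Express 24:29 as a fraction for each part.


Total parts = 24 + 29 = 53
First part: 24/53 = 24/53
Second part: 29/53 = 29/53
= 24/53 and 29/53

24/53 and 29/53


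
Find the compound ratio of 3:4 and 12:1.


Compound ratio = (3×12) : (4×1)
= 36:4
GCD = 4
= 9:1

9:1


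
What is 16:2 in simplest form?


GCD(16, 2) = 2
16/2 : 2/2
= 8:1

8:1


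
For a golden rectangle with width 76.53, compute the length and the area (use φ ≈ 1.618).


φ = (1 + √5) / 2 ≈ 1.618
Length = width × φ = 76.53 × 1.618 = 123.82554
≈ 123.83
Area = width × length = 76.53 × 123.82554 = 9476.3685762 ≈ 9476.37
= Length: 123.83, Area: 9476.37

Length: 123.83, Area: 9476.37


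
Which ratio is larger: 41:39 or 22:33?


41/39 = 1.0513
22/33 = 0.6667
1.0513 > 0.6667, so 41:39 is greater
= 41:39

41:39


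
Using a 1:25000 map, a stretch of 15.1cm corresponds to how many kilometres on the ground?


Real distance = map distance × scale
= 15.1cm × 25000
= 377500 cm = 3775.0 m
= 3.775 km

3.775 km


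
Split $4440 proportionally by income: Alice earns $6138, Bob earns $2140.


Total income = 6138 + 2140 = $8278
Alice: $4440 × 6138/8278 = $3292.19
Bob: $4440 × 2140/8278 = $1147.81
= Alice: $3292.19, Bob: $1147.81

Alice: $3292.19, Bob: $1147.81


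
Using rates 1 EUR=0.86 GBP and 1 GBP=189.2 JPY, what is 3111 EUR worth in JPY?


Step 1: 3111 EUR × 0.86 = 2675.46 GBP
Step 2: 2675.46 GBP × 189.2 = 506197.03 JPY
Implied rate EUR→JPY = 0.86 × 189.2 = 162.7120
= 506197.03 JPY

506197.03 JPY


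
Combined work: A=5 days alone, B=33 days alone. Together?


Rate of A = 1/5 per day
Rate of B = 1/33 per day
Combined rate = 1/5 + 1/33 = 38/165 ≈ 0.2303 per day
Days = 1 / combined rate = 165/38
≈ 4.34 days

4.34 days


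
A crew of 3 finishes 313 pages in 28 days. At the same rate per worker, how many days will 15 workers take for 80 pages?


Days ∝ work / workers, so d₂ = d₁ × (m₁/m₂) × (w₂/w₁)
Workers factor (inverse): 3/15 = 0.2000
Work factor (direct): 80/313 ≈ 0.2556
d₂ = 28 × 3/15 × 80/313 = (28 × 3 × 80) / (15 × 313) = 6720/4695
≈ 1.43 days

1.43 days


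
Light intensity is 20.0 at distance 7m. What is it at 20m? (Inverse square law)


I₁d₁² = I₂d₂²
I₂ = I₁ × (d₁/d₂)²
= 20.0 × (7/20)²
= 20.0 × 49/400
= 980/400
= 2.4500

2.4500


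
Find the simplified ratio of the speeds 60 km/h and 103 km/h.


Ratio = 60:103
GCD = 1
Simplified = 60:103
Time ratio (same distance) = 103:60
Speed ratio = 60:103

60:103


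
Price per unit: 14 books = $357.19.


Unit rate = total / quantity
= 357.19 / 14
= $25.51 per unit

$25.51 per unit


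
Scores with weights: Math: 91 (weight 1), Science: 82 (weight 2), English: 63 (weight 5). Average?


Numerator = 91×1 + 82×2 + 63×5
= 91 + 164 + 315
= 570
Total weight = 8
Weighted avg = 570/8
= 71.25

71.25


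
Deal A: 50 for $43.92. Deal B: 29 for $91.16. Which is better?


Deal A: $43.92/50 = $0.8784/unit
Deal B: $91.16/29 = $3.1434/unit
A is cheaper per unit
= Deal A

Deal A


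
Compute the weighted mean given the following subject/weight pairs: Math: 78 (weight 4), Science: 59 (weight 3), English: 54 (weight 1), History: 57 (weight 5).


Numerator = 78×4 + 59×3 + 54×1 + 57×5
= 312 + 177 + 54 + 285
= 828
Total weight = 13
Weighted avg = 828/13
= 63.69

63.69


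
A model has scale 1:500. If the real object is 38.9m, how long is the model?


Model size = real / scale
= 38.9 / 500
= 0.0778 m

0.0778 m


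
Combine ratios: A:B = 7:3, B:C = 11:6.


Match B: multiply A:B by 11 → 77:33
Multiply B:C by 3 → 33:18
Combined: 77:33:18
GCD = 1
= 77:33:18

77:33:18


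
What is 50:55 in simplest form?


GCD(50, 55) = 5
50/5 : 55/5
= 10:11

10:11


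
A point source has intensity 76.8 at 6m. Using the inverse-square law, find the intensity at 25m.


I₁d₁² = I₂d₂²
I₂ = I₁ × (d₁/d₂)²
= 76.8 × (6/25)²
= 76.8 × 36/625
= 2764.8/625
≈ 4.4237

4.4237


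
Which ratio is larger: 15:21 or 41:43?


15/21 = 0.7143
41/43 = 0.9535
0.7143 < 0.9535, so 15:21 is less
= 41:43

41:43


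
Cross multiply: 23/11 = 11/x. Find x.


Cross multiply: 23 × x = 11 × 11
23x = 121
x = 121 / 23
= 5.26

5.26


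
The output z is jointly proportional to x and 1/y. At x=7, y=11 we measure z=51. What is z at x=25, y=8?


z = k·x/y
Solve for k using the known point: k = z·y/x = 51×11/7 = 561/7 ≈ 80.1429
Now evaluate at x=25, y=8:
z = k × 25 / 8 = (561 × 25) / (7 × 8) = 14025/56
≈ 250.4464

250.4464


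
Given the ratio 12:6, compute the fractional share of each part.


Total parts = 12 + 6 = 18
First part: 12/18 = 2/3
Second part: 6/18 = 1/3
= 2/3 and 1/3

2/3 and 1/3


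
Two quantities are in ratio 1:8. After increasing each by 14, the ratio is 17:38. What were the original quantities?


Let A = 1k, B = 8k.
(1k + 14) / (8k + 14) = 17/38
Cross-multiply: 38(1k + 14) = 17(8k + 14)
38k + 532 = 136k + 238
38k - 136k = 238 - 532
-98k = -294
k = -294/-98 = 3
A = 1×3 = 3, B = 8×3 = 24
= A = 3, B = 24

A = 3, B = 24


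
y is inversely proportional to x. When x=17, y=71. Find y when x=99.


Inverse proportion: x × y = constant
k = 17 × 71 = 1207
y₂ = k / 99 = 1207 / 99
= 12.19

12.19


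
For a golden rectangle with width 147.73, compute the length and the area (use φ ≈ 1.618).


φ = (1 + √5) / 2 ≈ 1.618
Length = width × φ = 147.73 × 1.618 = 239.02714
≈ 239.03
Area = width × length = 147.73 × 239.02714 = 35311.4793922 ≈ 35311.48
= Length: 239.03, Area: 35311.48

Length: 239.03, Area: 35311.48


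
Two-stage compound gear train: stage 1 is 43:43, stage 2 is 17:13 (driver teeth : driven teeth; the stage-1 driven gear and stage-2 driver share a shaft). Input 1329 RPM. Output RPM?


Stage 1: RPM_B = RPM_A × t_A/t_B = 1329 × 43/43 = 57147/43 = 1329.00
B and C share a shaft → RPM_C = RPM_B
Stage 2: RPM_D = RPM_C × t_C/t_D = RPM_A × (t_A×t_C)/(t_B×t_D)
Overall ratio = (43×17)/(43×13) = 731/559
RPM_D = 1329 × 731/559 = 971499/559
≈ 1737.92 RPM

1737.92 RPM


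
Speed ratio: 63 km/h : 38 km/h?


Ratio = 63:38
GCD = 1
Simplified = 63:38
Time ratio (same distance) = 38:63
Speed ratio = 63:38

63:38


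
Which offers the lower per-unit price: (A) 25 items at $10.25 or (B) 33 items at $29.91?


Deal A: $10.25/25 = $0.4100/unit
Deal B: $29.91/33 = $0.9064/unit
A is cheaper per unit
= Deal A

Deal A


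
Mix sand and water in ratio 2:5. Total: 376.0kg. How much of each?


Total parts = 2 + 5 = 7
sand: 376.0 × 2/7 = 107.4kg
water: 376.0 × 5/7 = 268.6kg
= 107.4kg and 268.6kg

107.4kg and 268.6kg


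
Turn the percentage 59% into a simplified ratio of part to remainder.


59% means 59 parts out of 100; remainder = 41
Part : remainder = 59:41
GCD = 1
= 59:41

59:41


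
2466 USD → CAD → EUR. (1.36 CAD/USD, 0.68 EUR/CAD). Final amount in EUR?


Step 1: 2466 USD × 1.36 = 3353.76 CAD
Step 2: 3353.76 CAD × 0.68 = 2280.56 EUR
Implied rate USD→EUR = 1.36 × 0.68 = 0.9248
= 2280.56 EUR

2280.56 EUR


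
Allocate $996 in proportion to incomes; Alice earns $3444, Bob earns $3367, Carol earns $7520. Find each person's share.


Total income = 3444 + 3367 + 7520 = $14331
Alice: $996 × 3444/14331 = $239.36
Bob: $996 × 3367/14331 = $234.01
Carol: $996 × 7520/14331 = $522.64
= Alice: $239.36, Bob: $234.01, Carol: $522.64

Alice: $239.36, Bob: $234.01, Carol: $522.64


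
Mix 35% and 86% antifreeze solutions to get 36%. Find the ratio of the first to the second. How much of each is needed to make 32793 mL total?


Let x parts of 35% mix with y parts of 86%.
35x + 86y = 36(x + y)
35x + 86y = 36x + 36y
x(35 - 36) = y(36 - 86)
x/y = (86 - 36)/(36 - 35) = 50/1
Simplify: 50:1
Total parts = 51; one part = 32793/51 = 643.00 mL
35% solution: 50×643.00 = 32150.00 mL
86% solution: 1×643.00 = 643.00 mL
= ratio 50:1; 32150.00 mL and 643.00 mL

ratio 50:1; 32150.00 mL and 643.00 mL


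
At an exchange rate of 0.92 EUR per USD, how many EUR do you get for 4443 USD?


Amount × rate = 4443 × 0.92
= 4087.56 EUR

4087.56 EUR


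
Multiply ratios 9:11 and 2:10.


Compound ratio = (9×2) : (11×10)
= 18:110
GCD = 2
= 9:55

9:55


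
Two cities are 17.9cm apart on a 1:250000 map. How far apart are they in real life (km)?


Real distance = map distance × scale
= 17.9cm × 250000
= 4475000 cm = 44750.0 m
= 44.750 km

44.750 km


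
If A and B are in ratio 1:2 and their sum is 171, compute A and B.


Let A = 1k, B = 2k.
1k + 2k = 171
3k = 171 → k = 171/3 = 57
A = 1×57 = 57, B = 2×57 = 114
= A = 57, B = 114

A = 57, B = 114


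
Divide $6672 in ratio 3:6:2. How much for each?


Total parts = 3 + 6 + 2 = 11
Part 1: 6672 × 3/11 = 1819.64
Part 2: 6672 × 6/11 = 3639.27
Part 3: 6672 × 2/11 = 1213.09
= Part 1: $1819.64, Part 2: $3639.27, Part 3: $1213.09

Part 1: $1819.64, Part 2: $3639.27, Part 3: $1213.09
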